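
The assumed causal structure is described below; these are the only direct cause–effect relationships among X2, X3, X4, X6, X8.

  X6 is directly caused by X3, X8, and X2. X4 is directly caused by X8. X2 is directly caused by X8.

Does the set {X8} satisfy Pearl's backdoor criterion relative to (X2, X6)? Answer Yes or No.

Backdoor paths from X2 to X6 (paths whose first edge points into X2):
  P1: X2 <- X8 -> X6
Condition 1 (no descendant of X2 in the set): holds — descendants of X2 are {X6}; none are in {X8}.
Condition 2 (every backdoor path blocked by {X8}):
  P1: blocked at fork node X8 ∈ conditioning set.
{X8} satisfies the backdoor criterion.

Yes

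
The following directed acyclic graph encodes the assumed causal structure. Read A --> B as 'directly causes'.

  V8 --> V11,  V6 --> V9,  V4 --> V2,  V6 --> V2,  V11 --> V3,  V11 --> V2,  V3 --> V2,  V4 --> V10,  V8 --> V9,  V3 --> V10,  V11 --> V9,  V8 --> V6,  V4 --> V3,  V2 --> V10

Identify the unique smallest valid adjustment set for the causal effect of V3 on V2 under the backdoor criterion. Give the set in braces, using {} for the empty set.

{V11, V4}

Variables eligible for adjustment (non-descendants of V3, excluding V3 and V2): {V11, V4, V6, V8, V9}.
Backdoor paths from V3 to V2:
  P1: V3 <- V4 -> V2
  P2: V3 <- V4 -> V10 <- V2
  P3: V3 <- V11 <- V8 -> V6 -> V2
  P4: V3 <- V11 <- V8 -> V9 <- V6 -> V2
  P5: V3 <- V11 -> V2
  P6: V3 <- V11 -> V9 <- V8 -> V6 -> V2
  P7: V3 <- V11 -> V9 <- V6 -> V2
The empty set is not sufficient: P1 (V3 <- V4 -> V2) has no collider blocking it and no conditioned non-collider, so it is open.
Try {V11, V4}:
  P1: blocked at fork node V4 ∈ conditioning set.
  P2: blocked at fork node V4 ∈ conditioning set.
  P3: blocked at chain node V11 ∈ conditioning set.
  P4: blocked at chain node V11 ∈ conditioning set.
  P5: blocked at fork node V11 ∈ conditioning set.
  P6: blocked at fork node V11 ∈ conditioning set.
  P7: blocked at fork node V11 ∈ conditioning set.
{V11, V4} contains no descendant of V3 and blocks every backdoor path.
Every element of {V11, V4} is needed (dropping V11 leaves P3 open; dropping V4 leaves P1 open), so no proper subset is valid.
Among all size-2 subsets of the eligible variables, only {V11, V4} blocks every backdoor path, so it is the unique smallest valid adjustment set.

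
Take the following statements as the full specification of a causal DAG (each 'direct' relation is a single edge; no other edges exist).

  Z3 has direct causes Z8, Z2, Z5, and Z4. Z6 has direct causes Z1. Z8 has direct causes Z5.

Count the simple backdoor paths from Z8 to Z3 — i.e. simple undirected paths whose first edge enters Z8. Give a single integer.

A backdoor path from Z8 to Z3 is any simple undirected path whose first edge points into Z8 (i.e. leaves Z8 via a parent).
Parents of Z8: {Z5}.
Enumerating:
  P1: Z8 <- Z5 -> Z3
That exhausts the simple backdoor paths. Count: 1.

1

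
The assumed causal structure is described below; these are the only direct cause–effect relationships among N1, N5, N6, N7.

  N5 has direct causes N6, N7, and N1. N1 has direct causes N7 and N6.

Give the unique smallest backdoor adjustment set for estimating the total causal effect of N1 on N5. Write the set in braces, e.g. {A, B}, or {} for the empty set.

Variables eligible for adjustment (non-descendants of N1, excluding N1 and N5): {N6, N7}.
Backdoor paths from N1 to N5:
  P1: N1 <- N6 -> N5
  P2: N1 <- N7 -> N5
The empty set is not sufficient: P1 (N1 <- N6 -> N5) has no collider blocking it and no conditioned non-collider, so it is open.
Try {N6, N7}:
  P1: blocked at fork node N6 ∈ conditioning set.
  P2: blocked at fork node N7 ∈ conditioning set.
{N6, N7} contains no descendant of N1 and blocks every backdoor path.
Every element of {N6, N7} is needed (dropping N6 leaves P1 open; dropping N7 leaves P2 open), so no proper subset is valid.
Among all size-2 subsets of the eligible variables, only {N6, N7} blocks every backdoor path, so it is the unique smallest valid adjustment set.

{N6, N7}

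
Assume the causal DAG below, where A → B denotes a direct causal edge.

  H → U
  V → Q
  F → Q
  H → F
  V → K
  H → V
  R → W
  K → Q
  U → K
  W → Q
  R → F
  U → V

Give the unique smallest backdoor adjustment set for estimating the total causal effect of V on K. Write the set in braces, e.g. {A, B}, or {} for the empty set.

Variables eligible for adjustment (non-descendants of V, excluding V and K): {F, H, R, U, W}.
Backdoor paths from V to K:
  P1: V <- H -> F <- R -> W -> Q <- K
  P2: V <- H -> F -> Q <- K
  P3: V <- H -> U -> K
  P4: V <- U <- H -> F <- R -> W -> Q <- K
  P5: V <- U <- H -> F -> Q <- K
  P6: V <- U -> K
The empty set is not sufficient: P3 (V <- H -> U -> K) has no collider blocking it and no conditioned non-collider, so it is open.
Try {U}:
  P1: blocked at collider F (neither it nor any descendant is in the conditioning set).
  P2: blocked at collider Q (neither it nor any descendant is in the conditioning set).
  P3: blocked at chain node U ∈ conditioning set.
  P4: blocked at chain node U ∈ conditioning set.
  P5: blocked at chain node U ∈ conditioning set.
  P6: blocked at fork node U ∈ conditioning set.
{U} contains no descendant of V and blocks every backdoor path.
No other singleton works — e.g. {H} leaves P6 open — so {U} is the unique smallest valid adjustment set.

{U}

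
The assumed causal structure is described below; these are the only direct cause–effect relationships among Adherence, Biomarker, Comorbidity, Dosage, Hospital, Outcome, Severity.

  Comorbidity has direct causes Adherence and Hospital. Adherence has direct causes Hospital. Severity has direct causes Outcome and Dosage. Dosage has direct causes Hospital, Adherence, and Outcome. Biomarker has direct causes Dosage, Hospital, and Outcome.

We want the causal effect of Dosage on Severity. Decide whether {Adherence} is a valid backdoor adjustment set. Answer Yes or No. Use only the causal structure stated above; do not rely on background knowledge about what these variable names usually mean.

No

Backdoor paths from Dosage to Severity (paths whose first edge points into Dosage):
  P1: Dosage <- Hospital -> Biomarker <- Outcome -> Severity
  P2: Dosage <- Adherence <- Hospital -> Biomarker <- Outcome -> Severity
  P3: Dosage <- Adherence -> Comorbidity <- Hospital -> Biomarker <- Outcome -> Severity
  P4: Dosage <- Outcome -> Severity
Condition 1 (no descendant of Dosage in the set): holds — descendants of Dosage are {Biomarker, Severity}; none are in {Adherence}.
Condition 2 (every backdoor path blocked by {Adherence}):
  P1: blocked at collider Biomarker (neither it nor any descendant is in the conditioning set).
  P2: blocked at chain node Adherence ∈ conditioning set.
  P3: blocked at fork node Adherence ∈ conditioning set.
  P4: open — no interior node is in the conditioning set.
{Adherence} does not satisfy the backdoor criterion.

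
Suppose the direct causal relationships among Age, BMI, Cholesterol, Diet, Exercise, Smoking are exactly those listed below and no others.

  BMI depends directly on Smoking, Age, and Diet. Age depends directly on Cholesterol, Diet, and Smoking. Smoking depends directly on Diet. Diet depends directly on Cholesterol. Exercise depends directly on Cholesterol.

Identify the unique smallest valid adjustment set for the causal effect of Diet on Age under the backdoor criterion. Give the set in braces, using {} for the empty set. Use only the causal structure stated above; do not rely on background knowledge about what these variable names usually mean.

{Cholesterol}

Variables eligible for adjustment (non-descendants of Diet, excluding Diet and Age): {Cholesterol, Exercise}.
Backdoor paths from Diet to Age:
  P1: Diet <- Cholesterol -> Age
The empty set is not sufficient: P1 (Diet <- Cholesterol -> Age) has no collider blocking it and no conditioned non-collider, so it is open.
Try {Cholesterol}:
  P1: blocked at fork node Cholesterol ∈ conditioning set.
{Cholesterol} contains no descendant of Diet and blocks every backdoor path.
No other singleton works — e.g. {Exercise} leaves P1 open — so {Cholesterol} is the unique smallest valid adjustment set.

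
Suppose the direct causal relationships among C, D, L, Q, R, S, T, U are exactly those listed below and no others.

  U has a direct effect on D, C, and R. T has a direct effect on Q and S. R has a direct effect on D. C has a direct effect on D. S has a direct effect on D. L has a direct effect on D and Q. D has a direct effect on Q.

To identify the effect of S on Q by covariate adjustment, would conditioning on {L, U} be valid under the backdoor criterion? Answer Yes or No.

No

Backdoor paths from S to Q (paths whose first edge points into S):
  P1: S <- T -> Q
Condition 1 (no descendant of S in the set): holds — descendants of S are {D, Q}; none are in {L, U}.
Condition 2 (every backdoor path blocked by {L, U}):
  P1: open — no interior node is in the conditioning set.
{L, U} does not satisfy the backdoor criterion.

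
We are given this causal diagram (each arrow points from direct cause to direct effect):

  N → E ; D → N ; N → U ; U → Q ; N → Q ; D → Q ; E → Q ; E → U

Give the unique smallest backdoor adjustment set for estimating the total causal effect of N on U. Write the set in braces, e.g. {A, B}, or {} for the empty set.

Variables eligible for adjustment (non-descendants of N, excluding N and U): {D}.
Backdoor paths from N to U:
  P1: N <- D -> Q <- E -> U
  P2: N <- D -> Q <- U
Each backdoor path contains an unconditioned collider, so every path is already blocked with the empty conditioning set:
  P1: blocked at collider Q (neither it nor any descendant is in the conditioning set).
  P2: blocked at collider Q (neither it nor any descendant is in the conditioning set).
The empty set is therefore the unique smallest valid set.

{}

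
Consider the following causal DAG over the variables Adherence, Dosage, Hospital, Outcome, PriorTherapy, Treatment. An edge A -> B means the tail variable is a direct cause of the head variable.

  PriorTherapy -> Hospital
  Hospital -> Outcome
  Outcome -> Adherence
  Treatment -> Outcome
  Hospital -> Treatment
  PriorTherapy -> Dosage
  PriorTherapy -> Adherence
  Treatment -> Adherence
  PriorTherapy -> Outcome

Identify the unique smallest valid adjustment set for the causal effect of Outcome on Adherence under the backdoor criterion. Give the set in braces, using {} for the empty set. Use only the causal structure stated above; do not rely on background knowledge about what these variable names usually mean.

Variables eligible for adjustment (non-descendants of Outcome, excluding Outcome and Adherence): {Dosage, Hospital, PriorTherapy, Treatment}.
Backdoor paths from Outcome to Adherence:
  P1: Outcome <- PriorTherapy -> Hospital -> Treatment -> Adherence
  P2: Outcome <- PriorTherapy -> Adherence
  P3: Outcome <- Hospital <- PriorTherapy -> Adherence
  P4: Outcome <- Hospital -> Treatment -> Adherence
  P5: Outcome <- Treatment <- Hospital <- PriorTherapy -> Adherence
  P6: Outcome <- Treatment -> Adherence
The empty set is not sufficient: P1 (Outcome <- PriorTherapy -> Hospital -> Treatment -> Adherence) has no collider blocking it and no conditioned non-collider, so it is open.
Try {PriorTherapy, Treatment}:
  P1: blocked at fork node PriorTherapy ∈ conditioning set.
  P2: blocked at fork node PriorTherapy ∈ conditioning set.
  P3: blocked at fork node PriorTherapy ∈ conditioning set.
  P4: blocked at chain node Treatment ∈ conditioning set.
  P5: blocked at chain node Treatment ∈ conditioning set.
  P6: blocked at fork node Treatment ∈ conditioning set.
{PriorTherapy, Treatment} contains no descendant of Outcome and blocks every backdoor path.
Every element of {PriorTherapy, Treatment} is needed (dropping PriorTherapy leaves P2 open; dropping Treatment leaves P4 open), so no proper subset is valid.
Among all size-2 subsets of the eligible variables, only {PriorTherapy, Treatment} blocks every backdoor path, so it is the unique smallest valid adjustment set.

{PriorTherapy, Treatment}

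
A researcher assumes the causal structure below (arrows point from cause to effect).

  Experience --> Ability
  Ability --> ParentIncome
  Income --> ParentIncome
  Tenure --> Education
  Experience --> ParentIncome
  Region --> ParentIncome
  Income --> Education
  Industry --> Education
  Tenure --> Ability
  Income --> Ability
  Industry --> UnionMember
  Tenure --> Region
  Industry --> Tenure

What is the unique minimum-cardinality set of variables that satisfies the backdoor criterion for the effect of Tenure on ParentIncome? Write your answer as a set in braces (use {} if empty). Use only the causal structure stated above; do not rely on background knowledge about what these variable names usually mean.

{}

Variables eligible for adjustment (non-descendants of Tenure, excluding Tenure and ParentIncome): {Experience, Income, Industry, UnionMember}.
Backdoor paths from Tenure to ParentIncome:
  P1: Tenure <- Industry -> Education <- Income -> Ability <- Experience -> ParentIncome
  P2: Tenure <- Industry -> Education <- Income -> Ability -> ParentIncome
  P3: Tenure <- Industry -> Education <- Income -> ParentIncome
Each backdoor path contains an unconditioned collider, so every path is already blocked with the empty conditioning set:
  P1: blocked at collider Education (neither it nor any descendant is in the conditioning set).
  P2: blocked at collider Education (neither it nor any descendant is in the conditioning set).
  P3: blocked at collider Education (neither it nor any descendant is in the conditioning set).
The empty set is therefore the unique smallest valid set.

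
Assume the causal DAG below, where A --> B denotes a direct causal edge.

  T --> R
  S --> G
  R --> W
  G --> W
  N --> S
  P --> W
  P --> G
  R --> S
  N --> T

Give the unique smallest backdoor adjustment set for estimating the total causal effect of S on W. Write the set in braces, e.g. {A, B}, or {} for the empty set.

{R}

Variables eligible for adjustment (non-descendants of S, excluding S and W): {N, P, R, T}.
Backdoor paths from S to W:
  P1: S <- N -> T -> R -> W
  P2: S <- R -> W
The empty set is not sufficient: P1 (S <- N -> T -> R -> W) has no collider blocking it and no conditioned non-collider, so it is open.
Try {R}:
  P1: blocked at chain node R ∈ conditioning set.
  P2: blocked at fork node R ∈ conditioning set.
{R} contains no descendant of S and blocks every backdoor path.
No other singleton works — e.g. {N} leaves P2 open — so {R} is the unique smallest valid adjustment set.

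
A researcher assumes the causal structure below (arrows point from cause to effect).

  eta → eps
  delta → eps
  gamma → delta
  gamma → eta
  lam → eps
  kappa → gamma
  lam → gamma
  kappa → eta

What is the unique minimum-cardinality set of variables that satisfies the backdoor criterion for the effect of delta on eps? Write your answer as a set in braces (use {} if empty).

{gamma}

Variables eligible for adjustment (non-descendants of delta, excluding delta and eps): {eta, gamma, kappa, lam}.
Backdoor paths from delta to eps:
  P1: delta <- gamma <- kappa -> eta -> eps
  P2: delta <- gamma <- lam -> eps
  P3: delta <- gamma -> eta -> eps
The empty set is not sufficient: P1 (delta <- gamma <- kappa -> eta -> eps) has no collider blocking it and no conditioned non-collider, so it is open.
Try {gamma}:
  P1: blocked at chain node gamma ∈ conditioning set.
  P2: blocked at chain node gamma ∈ conditioning set.
  P3: blocked at fork node gamma ∈ conditioning set.
{gamma} contains no descendant of delta and blocks every backdoor path.
No other singleton works — e.g. {kappa} leaves P2 open — so {gamma} is the unique smallest valid adjustment set.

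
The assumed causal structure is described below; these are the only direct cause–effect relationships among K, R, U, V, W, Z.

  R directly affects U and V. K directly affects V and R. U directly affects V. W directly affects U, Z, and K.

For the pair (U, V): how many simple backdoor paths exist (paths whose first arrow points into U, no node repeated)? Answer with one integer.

4

A backdoor path from U to V is any simple undirected path whose first edge points into U (i.e. leaves U via a parent).
Parents of U: {R, W}.
Enumerating:
  P1: U <- W -> K -> R -> V
  P2: U <- W -> K -> V
  P3: U <- R <- K -> V
  P4: U <- R -> V
That exhausts the simple backdoor paths. Count: 4.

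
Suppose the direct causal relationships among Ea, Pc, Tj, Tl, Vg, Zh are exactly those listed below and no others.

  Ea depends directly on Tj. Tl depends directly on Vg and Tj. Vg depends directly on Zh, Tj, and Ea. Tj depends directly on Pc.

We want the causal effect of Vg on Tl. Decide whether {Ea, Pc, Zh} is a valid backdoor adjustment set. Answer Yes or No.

No

Backdoor paths from Vg to Tl (paths whose first edge points into Vg):
  P1: Vg <- Tj -> Tl
  P2: Vg <- Ea <- Tj -> Tl
Condition 1 (no descendant of Vg in the set): holds — descendants of Vg are {Tl}; none are in {Ea, Pc, Zh}.
Condition 2 (every backdoor path blocked by {Ea, Pc, Zh}):
  P1: open — no interior node is in the conditioning set.
  P2: blocked at chain node Ea ∈ conditioning set.
{Ea, Pc, Zh} does not satisfy the backdoor criterion.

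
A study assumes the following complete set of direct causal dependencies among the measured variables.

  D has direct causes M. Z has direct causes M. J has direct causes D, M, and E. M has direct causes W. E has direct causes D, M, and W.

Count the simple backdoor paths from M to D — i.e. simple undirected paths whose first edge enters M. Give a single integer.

2

A backdoor path from M to D is any simple undirected path whose first edge points into M (i.e. leaves M via a parent).
Parents of M: {W}.
Enumerating:
  P1: M <- W -> E <- D
  P2: M <- W -> E -> J <- D
That exhausts the simple backdoor paths. Count: 2.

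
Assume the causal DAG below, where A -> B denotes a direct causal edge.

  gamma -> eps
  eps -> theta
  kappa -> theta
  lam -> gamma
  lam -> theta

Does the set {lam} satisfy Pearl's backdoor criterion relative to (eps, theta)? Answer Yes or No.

Backdoor paths from eps to theta (paths whose first edge points into eps):
  P1: eps <- gamma <- lam -> theta
Condition 1 (no descendant of eps in the set): holds — descendants of eps are {theta}; none are in {lam}.
Condition 2 (every backdoor path blocked by {lam}):
  P1: blocked at fork node lam ∈ conditioning set.
{lam} satisfies the backdoor criterion.

Yes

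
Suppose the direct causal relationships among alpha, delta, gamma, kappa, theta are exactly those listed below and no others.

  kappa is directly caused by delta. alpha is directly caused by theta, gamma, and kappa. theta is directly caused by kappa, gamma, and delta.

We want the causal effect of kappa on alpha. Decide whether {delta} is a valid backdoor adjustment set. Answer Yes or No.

Yes

Backdoor paths from kappa to alpha (paths whose first edge points into kappa):
  P1: kappa <- delta -> theta <- gamma -> alpha
  P2: kappa <- delta -> theta -> alpha
Condition 1 (no descendant of kappa in the set): holds — descendants of kappa are {alpha, theta}; none are in {delta}.
Condition 2 (every backdoor path blocked by {delta}):
  P1: blocked at fork node delta ∈ conditioning set.
  P2: blocked at fork node delta ∈ conditioning set.
{delta} satisfies the backdoor criterion.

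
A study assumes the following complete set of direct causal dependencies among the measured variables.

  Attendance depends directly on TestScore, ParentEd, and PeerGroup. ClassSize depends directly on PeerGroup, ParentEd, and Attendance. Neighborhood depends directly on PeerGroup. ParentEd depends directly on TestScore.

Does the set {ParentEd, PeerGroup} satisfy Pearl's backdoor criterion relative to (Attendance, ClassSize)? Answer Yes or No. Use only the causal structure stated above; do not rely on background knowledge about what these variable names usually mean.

Backdoor paths from Attendance to ClassSize (paths whose first edge points into Attendance):
  P1: Attendance <- PeerGroup -> ClassSize
  P2: Attendance <- TestScore -> ParentEd -> ClassSize
  P3: Attendance <- ParentEd -> ClassSize
Condition 1 (no descendant of Attendance in the set): holds — descendants of Attendance are {ClassSize}; none are in {ParentEd, PeerGroup}.
Condition 2 (every backdoor path blocked by {ParentEd, PeerGroup}):
  P1: blocked at fork node PeerGroup ∈ conditioning set.
  P2: blocked at chain node ParentEd ∈ conditioning set.
  P3: blocked at fork node ParentEd ∈ conditioning set.
{ParentEd, PeerGroup} satisfies the backdoor criterion.

Yes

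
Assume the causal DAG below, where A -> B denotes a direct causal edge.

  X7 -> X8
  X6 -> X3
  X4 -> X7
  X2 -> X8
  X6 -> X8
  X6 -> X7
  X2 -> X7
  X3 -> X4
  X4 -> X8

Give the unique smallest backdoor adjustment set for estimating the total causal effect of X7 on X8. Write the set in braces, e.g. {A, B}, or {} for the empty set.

Variables eligible for adjustment (non-descendants of X7, excluding X7 and X8): {X2, X3, X4, X6}.
Backdoor paths from X7 to X8:
  P1: X7 <- X2 -> X8
  P2: X7 <- X6 -> X3 -> X4 -> X8
  P3: X7 <- X6 -> X8
  P4: X7 <- X4 <- X3 <- X6 -> X8
  P5: X7 <- X4 -> X8
The empty set is not sufficient: P1 (X7 <- X2 -> X8) has no collider blocking it and no conditioned non-collider, so it is open.
Try {X2, X4, X6}:
  P1: blocked at fork node X2 ∈ conditioning set.
  P2: blocked at fork node X6 ∈ conditioning set.
  P3: blocked at fork node X6 ∈ conditioning set.
  P4: blocked at chain node X4 ∈ conditioning set.
  P5: blocked at fork node X4 ∈ conditioning set.
{X2, X4, X6} contains no descendant of X7 and blocks every backdoor path.
Every element of {X2, X4, X6} is needed (dropping X2 leaves P1 open; dropping X4 leaves P5 open; dropping X6 leaves P3 open), so no proper subset is valid.
Among all size-3 subsets of the eligible variables, only {X2, X4, X6} blocks every backdoor path, so it is the unique smallest valid adjustment set.

{X2, X4, X6}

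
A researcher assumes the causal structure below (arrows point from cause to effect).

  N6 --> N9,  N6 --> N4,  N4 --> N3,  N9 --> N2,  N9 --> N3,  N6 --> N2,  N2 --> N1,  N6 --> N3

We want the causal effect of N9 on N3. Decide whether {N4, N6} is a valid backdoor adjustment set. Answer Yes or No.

Backdoor paths from N9 to N3 (paths whose first edge points into N9):
  P1: N9 <- N6 -> N4 -> N3
  P2: N9 <- N6 -> N3
Condition 1 (no descendant of N9 in the set): holds — descendants of N9 are {N1, N2, N3}; none are in {N4, N6}.
Condition 2 (every backdoor path blocked by {N4, N6}):
  P1: blocked at fork node N6 ∈ conditioning set.
  P2: blocked at fork node N6 ∈ conditioning set.
{N4, N6} satisfies the backdoor criterion.

Yes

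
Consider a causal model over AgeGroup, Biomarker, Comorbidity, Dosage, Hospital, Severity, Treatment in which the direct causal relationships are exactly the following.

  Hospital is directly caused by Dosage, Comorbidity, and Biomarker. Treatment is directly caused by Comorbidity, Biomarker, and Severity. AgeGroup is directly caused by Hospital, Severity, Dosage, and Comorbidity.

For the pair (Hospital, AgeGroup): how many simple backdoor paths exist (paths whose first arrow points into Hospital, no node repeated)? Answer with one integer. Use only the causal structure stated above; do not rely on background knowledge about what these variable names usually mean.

A backdoor path from Hospital to AgeGroup is any simple undirected path whose first edge points into Hospital (i.e. leaves Hospital via a parent).
Parents of Hospital: {Biomarker, Comorbidity, Dosage}.
Enumerating:
  P1: Hospital <- Comorbidity -> Treatment <- Severity -> AgeGroup
  P2: Hospital <- Comorbidity -> AgeGroup
  P3: Hospital <- Dosage -> AgeGroup
  P4: Hospital <- Biomarker -> Treatment <- Comorbidity -> AgeGroup
  P5: Hospital <- Biomarker -> Treatment <- Severity -> AgeGroup
That exhausts the simple backdoor paths. Count: 5.

5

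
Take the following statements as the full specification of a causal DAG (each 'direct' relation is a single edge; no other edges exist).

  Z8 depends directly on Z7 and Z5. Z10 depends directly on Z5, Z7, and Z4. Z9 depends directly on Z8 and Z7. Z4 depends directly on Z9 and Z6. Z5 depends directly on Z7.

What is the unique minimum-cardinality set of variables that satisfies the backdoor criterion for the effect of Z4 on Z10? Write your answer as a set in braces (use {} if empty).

{Z9}

Variables eligible for adjustment (non-descendants of Z4, excluding Z4 and Z10): {Z5, Z6, Z7, Z8, Z9}.
Backdoor paths from Z4 to Z10:
  P1: Z4 <- Z9 <- Z7 -> Z5 -> Z10
  P2: Z4 <- Z9 <- Z7 -> Z8 <- Z5 -> Z10
  P3: Z4 <- Z9 <- Z7 -> Z10
  P4: Z4 <- Z9 <- Z8 <- Z7 -> Z5 -> Z10
  P5: Z4 <- Z9 <- Z8 <- Z7 -> Z10
  P6: Z4 <- Z9 <- Z8 <- Z5 <- Z7 -> Z10
  P7: Z4 <- Z9 <- Z8 <- Z5 -> Z10
The empty set is not sufficient: P1 (Z4 <- Z9 <- Z7 -> Z5 -> Z10) has no collider blocking it and no conditioned non-collider, so it is open.
Try {Z9}:
  P1: blocked at chain node Z9 ∈ conditioning set.
  P2: blocked at chain node Z9 ∈ conditioning set.
  P3: blocked at chain node Z9 ∈ conditioning set.
  P4: blocked at chain node Z9 ∈ conditioning set.
  P5: blocked at chain node Z9 ∈ conditioning set.
  P6: blocked at chain node Z9 ∈ conditioning set.
  P7: blocked at chain node Z9 ∈ conditioning set.
{Z9} contains no descendant of Z4 and blocks every backdoor path.
No other singleton works — e.g. {Z7} leaves P7 open — so {Z9} is the unique smallest valid adjustment set.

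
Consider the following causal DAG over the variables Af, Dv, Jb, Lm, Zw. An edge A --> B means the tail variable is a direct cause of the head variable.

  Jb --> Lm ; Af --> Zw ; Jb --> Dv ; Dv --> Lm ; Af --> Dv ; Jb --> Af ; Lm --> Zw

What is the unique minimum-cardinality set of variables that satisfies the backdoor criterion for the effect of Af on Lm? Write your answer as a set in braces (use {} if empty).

{Jb}

Variables eligible for adjustment (non-descendants of Af, excluding Af and Lm): {Jb}.
Backdoor paths from Af to Lm:
  P1: Af <- Jb -> Dv -> Lm
  P2: Af <- Jb -> Lm
The empty set is not sufficient: P1 (Af <- Jb -> Dv -> Lm) has no collider blocking it and no conditioned non-collider, so it is open.
Try {Jb}:
  P1: blocked at fork node Jb ∈ conditioning set.
  P2: blocked at fork node Jb ∈ conditioning set.
{Jb} contains no descendant of Af and blocks every backdoor path.
{Jb} is the unique smallest valid adjustment set.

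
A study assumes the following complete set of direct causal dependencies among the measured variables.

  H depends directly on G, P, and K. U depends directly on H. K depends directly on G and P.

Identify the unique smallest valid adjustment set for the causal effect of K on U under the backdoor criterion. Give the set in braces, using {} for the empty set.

Variables eligible for adjustment (non-descendants of K, excluding K and U): {G, P}.
Backdoor paths from K to U:
  P1: K <- P -> H -> U
  P2: K <- G -> H -> U
The empty set is not sufficient: P1 (K <- P -> H -> U) has no collider blocking it and no conditioned non-collider, so it is open.
Try {G, P}:
  P1: blocked at fork node P ∈ conditioning set.
  P2: blocked at fork node G ∈ conditioning set.
{G, P} contains no descendant of K and blocks every backdoor path.
Every element of {G, P} is needed (dropping G leaves P2 open; dropping P leaves P1 open), so no proper subset is valid.
Among all size-2 subsets of the eligible variables, only {G, P} blocks every backdoor path, so it is the unique smallest valid adjustment set.

{G, P}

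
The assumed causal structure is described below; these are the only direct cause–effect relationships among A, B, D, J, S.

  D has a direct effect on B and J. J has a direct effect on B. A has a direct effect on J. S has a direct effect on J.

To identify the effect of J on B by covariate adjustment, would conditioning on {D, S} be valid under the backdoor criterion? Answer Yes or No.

Backdoor paths from J to B (paths whose first edge points into J):
  P1: J <- D -> B
Condition 1 (no descendant of J in the set): holds — descendants of J are {B}; none are in {D, S}.
Condition 2 (every backdoor path blocked by {D, S}):
  P1: blocked at fork node D ∈ conditioning set.
{D, S} satisfies the backdoor criterion.

Yes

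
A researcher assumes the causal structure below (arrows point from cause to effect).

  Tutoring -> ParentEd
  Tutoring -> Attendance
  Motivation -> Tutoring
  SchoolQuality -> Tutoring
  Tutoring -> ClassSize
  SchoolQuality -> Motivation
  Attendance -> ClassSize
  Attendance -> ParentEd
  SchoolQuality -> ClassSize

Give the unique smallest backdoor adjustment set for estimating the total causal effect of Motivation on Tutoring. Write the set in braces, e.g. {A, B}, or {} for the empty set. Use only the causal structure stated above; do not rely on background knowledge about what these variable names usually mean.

{SchoolQuality}

Variables eligible for adjustment (non-descendants of Motivation, excluding Motivation and Tutoring): {SchoolQuality}.
Backdoor paths from Motivation to Tutoring:
  P1: Motivation <- SchoolQuality -> Tutoring
  P2: Motivation <- SchoolQuality -> ClassSize <- Tutoring
  P3: Motivation <- SchoolQuality -> ClassSize <- Attendance <- Tutoring
  P4: Motivation <- SchoolQuality -> ClassSize <- Attendance -> ParentEd <- Tutoring
The empty set is not sufficient: P1 (Motivation <- SchoolQuality -> Tutoring) has no collider blocking it and no conditioned non-collider, so it is open.
Try {SchoolQuality}:
  P1: blocked at fork node SchoolQuality ∈ conditioning set.
  P2: blocked at fork node SchoolQuality ∈ conditioning set.
  P3: blocked at fork node SchoolQuality ∈ conditioning set.
  P4: blocked at fork node SchoolQuality ∈ conditioning set.
{SchoolQuality} contains no descendant of Motivation and blocks every backdoor path.
{SchoolQuality} is the unique smallest valid adjustment set.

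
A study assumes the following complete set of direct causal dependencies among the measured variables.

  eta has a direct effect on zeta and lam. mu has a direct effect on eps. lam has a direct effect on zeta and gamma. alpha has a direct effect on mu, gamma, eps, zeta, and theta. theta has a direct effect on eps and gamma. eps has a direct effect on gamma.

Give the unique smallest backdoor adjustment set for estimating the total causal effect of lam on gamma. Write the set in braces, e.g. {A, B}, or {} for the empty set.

{}

Variables eligible for adjustment (non-descendants of lam, excluding lam and gamma): {alpha, eps, eta, mu, theta}.
Backdoor paths from lam to gamma:
  P1: lam <- eta -> zeta <- alpha -> mu -> eps <- theta -> gamma
  P2: lam <- eta -> zeta <- alpha -> mu -> eps -> gamma
  P3: lam <- eta -> zeta <- alpha -> theta -> eps -> gamma
  P4: lam <- eta -> zeta <- alpha -> theta -> gamma
  P5: lam <- eta -> zeta <- alpha -> eps <- theta -> gamma
  P6: lam <- eta -> zeta <- alpha -> eps -> gamma
  P7: lam <- eta -> zeta <- alpha -> gamma
Each backdoor path contains an unconditioned collider, so every path is already blocked with the empty conditioning set:
  P1: blocked at collider zeta (neither it nor any descendant is in the conditioning set).
  P2: blocked at collider zeta (neither it nor any descendant is in the conditioning set).
  P3: blocked at collider zeta (neither it nor any descendant is in the conditioning set).
  P4: blocked at collider zeta (neither it nor any descendant is in the conditioning set).
  P5: blocked at collider zeta (neither it nor any descendant is in the conditioning set).
  P6: blocked at collider zeta (neither it nor any descendant is in the conditioning set).
  P7: blocked at collider zeta (neither it nor any descendant is in the conditioning set).
The empty set is therefore the unique smallest valid set.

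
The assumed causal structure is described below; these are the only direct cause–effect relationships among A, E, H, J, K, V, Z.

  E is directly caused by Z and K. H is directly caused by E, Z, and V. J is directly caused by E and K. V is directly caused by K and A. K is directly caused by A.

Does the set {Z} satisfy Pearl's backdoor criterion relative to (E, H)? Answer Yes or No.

Backdoor paths from E to H (paths whose first edge points into E):
  P1: E <- Z -> H
  P2: E <- K <- A -> V -> H
  P3: E <- K -> V -> H
Condition 1 (no descendant of E in the set): holds — descendants of E are {H, J}; none are in {Z}.
Condition 2 (every backdoor path blocked by {Z}):
  P1: blocked at fork node Z ∈ conditioning set.
  P2: open — no interior node is in the conditioning set.
  P3: open — no interior node is in the conditioning set.
{Z} does not satisfy the backdoor criterion.

No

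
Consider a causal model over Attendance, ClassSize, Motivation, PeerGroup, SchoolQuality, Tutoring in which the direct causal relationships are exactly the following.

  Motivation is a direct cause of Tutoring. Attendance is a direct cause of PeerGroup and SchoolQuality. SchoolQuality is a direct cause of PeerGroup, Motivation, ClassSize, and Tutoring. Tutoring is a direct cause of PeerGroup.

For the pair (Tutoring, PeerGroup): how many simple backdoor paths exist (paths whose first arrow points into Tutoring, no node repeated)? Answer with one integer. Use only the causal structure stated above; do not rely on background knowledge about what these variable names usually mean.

A backdoor path from Tutoring to PeerGroup is any simple undirected path whose first edge points into Tutoring (i.e. leaves Tutoring via a parent).
Parents of Tutoring: {Motivation, SchoolQuality}.
Enumerating:
  P1: Tutoring <- SchoolQuality <- Attendance -> PeerGroup
  P2: Tutoring <- SchoolQuality -> PeerGroup
  P3: Tutoring <- Motivation <- SchoolQuality <- Attendance -> PeerGroup
  P4: Tutoring <- Motivation <- SchoolQuality -> PeerGroup
That exhausts the simple backdoor paths. Count: 4.

4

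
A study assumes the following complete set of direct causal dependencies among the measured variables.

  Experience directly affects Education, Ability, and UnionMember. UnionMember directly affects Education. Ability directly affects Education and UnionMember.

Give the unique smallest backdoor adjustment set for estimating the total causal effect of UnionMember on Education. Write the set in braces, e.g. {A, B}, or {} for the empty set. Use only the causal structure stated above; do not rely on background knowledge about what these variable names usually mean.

{Ability, Experience}

Variables eligible for adjustment (non-descendants of UnionMember, excluding UnionMember and Education): {Ability, Experience}.
Backdoor paths from UnionMember to Education:
  P1: UnionMember <- Experience -> Ability -> Education
  P2: UnionMember <- Experience -> Education
  P3: UnionMember <- Ability <- Experience -> Education
  P4: UnionMember <- Ability -> Education
The empty set is not sufficient: P1 (UnionMember <- Experience -> Ability -> Education) has no collider blocking it and no conditioned non-collider, so it is open.
Try {Ability, Experience}:
  P1: blocked at fork node Experience ∈ conditioning set.
  P2: blocked at fork node Experience ∈ conditioning set.
  P3: blocked at chain node Ability ∈ conditioning set.
  P4: blocked at fork node Ability ∈ conditioning set.
{Ability, Experience} contains no descendant of UnionMember and blocks every backdoor path.
Every element of {Ability, Experience} is needed (dropping Ability leaves P4 open; dropping Experience leaves P2 open), so no proper subset is valid.
Among all size-2 subsets of the eligible variables, only {Ability, Experience} blocks every backdoor path, so it is the unique smallest valid adjustment set.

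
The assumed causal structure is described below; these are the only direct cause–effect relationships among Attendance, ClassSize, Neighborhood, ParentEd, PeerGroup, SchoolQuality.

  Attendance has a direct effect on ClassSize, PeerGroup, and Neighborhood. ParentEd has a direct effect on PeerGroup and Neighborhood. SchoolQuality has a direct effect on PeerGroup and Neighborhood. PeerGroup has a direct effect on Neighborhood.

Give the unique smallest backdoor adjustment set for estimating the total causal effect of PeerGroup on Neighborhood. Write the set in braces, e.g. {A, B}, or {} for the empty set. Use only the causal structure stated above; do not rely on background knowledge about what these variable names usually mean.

Variables eligible for adjustment (non-descendants of PeerGroup, excluding PeerGroup and Neighborhood): {Attendance, ClassSize, ParentEd, SchoolQuality}.
Backdoor paths from PeerGroup to Neighborhood:
  P1: PeerGroup <- Attendance -> Neighborhood
  P2: PeerGroup <- ParentEd -> Neighborhood
  P3: PeerGroup <- SchoolQuality -> Neighborhood
The empty set is not sufficient: P1 (PeerGroup <- Attendance -> Neighborhood) has no collider blocking it and no conditioned non-collider, so it is open.
Try {Attendance, ParentEd, SchoolQuality}:
  P1: blocked at fork node Attendance ∈ conditioning set.
  P2: blocked at fork node ParentEd ∈ conditioning set.
  P3: blocked at fork node SchoolQuality ∈ conditioning set.
{Attendance, ParentEd, SchoolQuality} contains no descendant of PeerGroup and blocks every backdoor path.
Every element of {Attendance, ParentEd, SchoolQuality} is needed (dropping Attendance leaves P1 open; dropping ParentEd leaves P2 open; dropping SchoolQuality leaves P3 open), so no proper subset is valid.
Among all size-3 subsets of the eligible variables, only {Attendance, ParentEd, SchoolQuality} blocks every backdoor path, so it is the unique smallest valid adjustment set.

{Attendance, ParentEd, SchoolQuality}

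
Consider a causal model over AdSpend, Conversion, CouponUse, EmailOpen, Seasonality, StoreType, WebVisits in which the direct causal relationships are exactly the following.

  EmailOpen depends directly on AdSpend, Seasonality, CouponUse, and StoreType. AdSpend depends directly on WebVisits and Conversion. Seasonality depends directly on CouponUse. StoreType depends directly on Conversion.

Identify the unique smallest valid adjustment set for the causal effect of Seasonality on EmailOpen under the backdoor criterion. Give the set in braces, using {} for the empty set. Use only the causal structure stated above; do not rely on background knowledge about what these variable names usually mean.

Variables eligible for adjustment (non-descendants of Seasonality, excluding Seasonality and EmailOpen): {AdSpend, Conversion, CouponUse, StoreType, WebVisits}.
Backdoor paths from Seasonality to EmailOpen:
  P1: Seasonality <- CouponUse -> EmailOpen
The empty set is not sufficient: P1 (Seasonality <- CouponUse -> EmailOpen) has no collider blocking it and no conditioned non-collider, so it is open.
Try {CouponUse}:
  P1: blocked at fork node CouponUse ∈ conditioning set.
{CouponUse} contains no descendant of Seasonality and blocks every backdoor path.
No other singleton works — e.g. {Conversion} leaves P1 open — so {CouponUse} is the unique smallest valid adjustment set.

{CouponUse}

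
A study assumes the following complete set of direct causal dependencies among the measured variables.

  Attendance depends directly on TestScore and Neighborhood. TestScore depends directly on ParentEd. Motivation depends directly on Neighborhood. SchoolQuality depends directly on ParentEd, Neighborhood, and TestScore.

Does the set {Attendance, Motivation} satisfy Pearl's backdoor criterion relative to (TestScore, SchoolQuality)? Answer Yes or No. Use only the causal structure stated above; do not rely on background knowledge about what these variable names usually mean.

No

Backdoor paths from TestScore to SchoolQuality (paths whose first edge points into TestScore):
  P1: TestScore <- ParentEd -> SchoolQuality
Condition 1 (no descendant of TestScore in the set): FAILS — Attendance is a descendant of TestScore.
Condition 2 (every backdoor path blocked by {Attendance, Motivation}):
  P1: open — no interior node is in the conditioning set.
{Attendance, Motivation} does not satisfy the backdoor criterion.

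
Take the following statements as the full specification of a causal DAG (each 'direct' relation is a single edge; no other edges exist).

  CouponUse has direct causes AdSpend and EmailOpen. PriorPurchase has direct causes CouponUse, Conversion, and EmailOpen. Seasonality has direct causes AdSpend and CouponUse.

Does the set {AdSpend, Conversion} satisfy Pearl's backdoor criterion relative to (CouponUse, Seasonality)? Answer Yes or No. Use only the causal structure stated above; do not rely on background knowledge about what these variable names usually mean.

Backdoor paths from CouponUse to Seasonality (paths whose first edge points into CouponUse):
  P1: CouponUse <- AdSpend -> Seasonality
Condition 1 (no descendant of CouponUse in the set): holds — descendants of CouponUse are {PriorPurchase, Seasonality}; none are in {AdSpend, Conversion}.
Condition 2 (every backdoor path blocked by {AdSpend, Conversion}):
  P1: blocked at fork node AdSpend ∈ conditioning set.
{AdSpend, Conversion} satisfies the backdoor criterion.

Yes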